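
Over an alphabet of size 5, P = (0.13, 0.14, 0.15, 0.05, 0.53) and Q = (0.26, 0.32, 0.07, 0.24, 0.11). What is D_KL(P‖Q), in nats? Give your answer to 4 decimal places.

D(P‖Q) = Σ p·ln(p/q).
  0.13·ln(0.13/0.26) = -0.09011
  0.14·ln(0.14/0.32) = -0.11574
  0.15·ln(0.15/0.07) = 0.11432
  0.05·ln(0.05/0.24) = -0.07843
  0.53·ln(0.53/0.11) = 0.83337
D(P‖Q) = 0.6634 nats.

0.6634 nats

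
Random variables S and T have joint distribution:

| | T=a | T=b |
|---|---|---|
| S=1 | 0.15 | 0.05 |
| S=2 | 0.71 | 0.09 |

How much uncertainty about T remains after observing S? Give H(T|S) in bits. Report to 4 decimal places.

Marginals: p(S) = (0.2000, 0.8000), p(T) = (0.8600, 0.1400).
H(T|S) = Σ p(S) · H(T|S=·).
  S=1: p=0.2000, H(T|S=1) = 0.8113
  S=2: p=0.8000, H(T|S=2) = 0.5074
Weighted sum = 0.5682 bits.

0.5682 bits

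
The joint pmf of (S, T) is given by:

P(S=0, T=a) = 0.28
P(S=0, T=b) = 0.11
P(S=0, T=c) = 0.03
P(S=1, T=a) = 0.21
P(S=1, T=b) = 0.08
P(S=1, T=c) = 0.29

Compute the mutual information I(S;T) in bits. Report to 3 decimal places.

0.168 bits

Marginals: p(S) = (0.4200, 0.5800), p(T) = (0.4900, 0.1900, 0.3200).
I(S;T) = Σ p(x,y)·log₂[p(x,y)/(p(x)p(y))].
  (0,a): 0.28·log₂(1.3605) = 0.1244
  (0,b): 0.11·log₂(1.3784) = 0.0509
  (0,c): 0.03·log₂(0.2232) = -0.0649
  (1,a): 0.21·log₂(0.7389) = -0.0917
  (1,b): 0.08·log₂(0.7260) = -0.0370
  (1,c): 0.29·log₂(1.5625) = 0.1867
Sum = 0.168 bits.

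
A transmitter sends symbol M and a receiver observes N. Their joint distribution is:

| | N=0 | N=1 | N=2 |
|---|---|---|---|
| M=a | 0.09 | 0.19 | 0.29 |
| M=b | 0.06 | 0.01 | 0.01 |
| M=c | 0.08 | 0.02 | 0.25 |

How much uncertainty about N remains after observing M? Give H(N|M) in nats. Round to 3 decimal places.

Marginals: p(M) = (0.5700, 0.0800, 0.3500), p(N) = (0.2300, 0.2200, 0.5500).
H(N|M) = Σ p(M) · H(N|M=·).
  M=a: p=0.5700, H(N|M=a) = 1.0015
  M=b: p=0.0800, H(N|M=b) = 0.7356
  M=c: p=0.3500, H(N|M=c) = 0.7412
Weighted sum = 0.889 nats.

0.889 nats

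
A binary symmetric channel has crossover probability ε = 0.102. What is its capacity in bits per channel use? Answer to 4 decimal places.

Binary symmetric channel: C = 1 − h₂(ε) where h₂ is the binary entropy function.
h₂(0.102) = −0.102·log₂0.102 − 0.898·log₂0.898 = 0.4753.
C = 1 − 0.4753 = 0.5247 bits per channel use.

0.5247 bits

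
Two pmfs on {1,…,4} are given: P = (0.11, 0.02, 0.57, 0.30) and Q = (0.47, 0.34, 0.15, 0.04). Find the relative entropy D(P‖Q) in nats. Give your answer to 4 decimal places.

1.1490 nats

D(P‖Q) = Σ p·ln(p/q).
  0.11·ln(0.11/0.47) = -0.15975
  0.02·ln(0.02/0.34) = -0.05666
  0.57·ln(0.57/0.15) = 0.76095
  0.30·ln(0.30/0.04) = 0.60447
D(P‖Q) = 1.1490 nats.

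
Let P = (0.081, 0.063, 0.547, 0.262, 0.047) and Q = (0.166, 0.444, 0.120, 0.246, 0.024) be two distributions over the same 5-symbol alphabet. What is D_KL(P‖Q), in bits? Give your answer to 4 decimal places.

1.0052 bits

D(P‖Q) = Σ p·log₂(p/q).
  0.081·log₂(0.081/0.166) = -0.08385
  0.063·log₂(0.063/0.444) = -0.17748
  0.547·log₂(0.547/0.120) = 1.19711
  0.262·log₂(0.262/0.246) = 0.02382
  0.047·log₂(0.047/0.024) = 0.04557
D(P‖Q) = 1.0052 bits.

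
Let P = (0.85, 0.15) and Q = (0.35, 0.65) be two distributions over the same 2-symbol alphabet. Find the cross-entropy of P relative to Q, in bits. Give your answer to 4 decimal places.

1.3806 bits

H(P,Q) = −Σ p·log₂ q.
  −0.85·log₂(0.35) = 1.28739
  −0.15·log₂(0.65) = 0.09322
H(P,Q) = 1.3806 bits.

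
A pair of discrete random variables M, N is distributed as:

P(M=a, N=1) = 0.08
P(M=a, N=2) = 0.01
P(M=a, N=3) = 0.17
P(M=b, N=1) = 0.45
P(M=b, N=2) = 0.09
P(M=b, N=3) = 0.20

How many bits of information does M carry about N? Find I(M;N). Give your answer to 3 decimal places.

0.087 bits

Marginals: p(M) = (0.2600, 0.7400), p(N) = (0.5300, 0.1000, 0.3700).
I(M;N) = Σ p(x,y)·log₂[p(x,y)/(p(x)p(y))].
  (a,1): 0.08·log₂(0.5806) = -0.0628
  (a,2): 0.01·log₂(0.3846) = -0.0138
  (a,3): 0.17·log₂(1.7672) = 0.1396
  (b,1): 0.45·log₂(1.1474) = 0.0893
  (b,2): 0.09·log₂(1.2162) = 0.0254
  (b,3): 0.20·log₂(0.7305) = -0.0906
Sum = 0.087 bits.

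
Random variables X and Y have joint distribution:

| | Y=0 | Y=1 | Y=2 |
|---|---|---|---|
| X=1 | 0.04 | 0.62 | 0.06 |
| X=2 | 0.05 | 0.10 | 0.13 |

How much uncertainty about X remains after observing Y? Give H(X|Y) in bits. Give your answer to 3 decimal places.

Chain rule: H(X|Y) = H(X,Y) − H(Y).
Marginals: p(X) = (0.7200, 0.2800), p(Y) = (0.0900, 0.7200, 0.1900).
H(X,Y) = 1.7878 bits; H(Y) = 1.1091 bits.
H(X|Y) = 1.7878 − 1.1091 = 0.679 bits.

0.679 bits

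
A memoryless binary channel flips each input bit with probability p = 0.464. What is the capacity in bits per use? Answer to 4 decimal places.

0.0037 bits

Binary symmetric channel: C = 1 − h₂(ε) where h₂ is the binary entropy function.
h₂(0.464) = −0.464·log₂0.464 − 0.536·log₂0.536 = 0.9963.
C = 1 − 0.9963 = 0.0037 bits per channel use.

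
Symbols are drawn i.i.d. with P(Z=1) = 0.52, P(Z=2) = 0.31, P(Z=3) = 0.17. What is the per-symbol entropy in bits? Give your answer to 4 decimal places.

1.4490 bits

H(Z) = −Σ p·log₂ p.
  −(0.52)·log₂(0.52) = 0.49058
  −(0.31)·log₂(0.31) = 0.52379
  −(0.17)·log₂(0.17) = 0.43459
Sum: 0.49058 + 0.52379 + 0.43459 = 1.4490 bits.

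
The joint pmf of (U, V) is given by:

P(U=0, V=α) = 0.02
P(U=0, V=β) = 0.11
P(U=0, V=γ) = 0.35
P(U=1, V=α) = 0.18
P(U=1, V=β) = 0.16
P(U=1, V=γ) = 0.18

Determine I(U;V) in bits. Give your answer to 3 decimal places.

0.152 bits

Marginals: p(U) = (0.4800, 0.5200), p(V) = (0.2000, 0.2700, 0.5300).
I(U;V) = Σ p(x,y)·log₂[p(x,y)/(p(x)p(y))].
  (0,α): 0.02·log₂(0.2083) = -0.0453
  (0,β): 0.11·log₂(0.8488) = -0.0260
  (0,γ): 0.35·log₂(1.3758) = 0.1611
  (1,α): 0.18·log₂(1.7308) = 0.1425
  (1,β): 0.16·log₂(1.1396) = 0.0302
  (1,γ): 0.18·log₂(0.6531) = -0.1106
Sum = 0.152 bits.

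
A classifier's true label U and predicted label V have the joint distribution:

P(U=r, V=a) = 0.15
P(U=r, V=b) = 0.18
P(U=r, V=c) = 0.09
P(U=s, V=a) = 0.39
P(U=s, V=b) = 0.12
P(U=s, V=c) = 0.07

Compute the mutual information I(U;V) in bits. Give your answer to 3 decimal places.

Marginals: p(U) = (0.4200, 0.5800), p(V) = (0.5400, 0.3000, 0.1600).
I(U;V) = H(U) + H(V) − H(U,V).
H(U) = 0.9815, H(V) = 1.4241, H(U,V) = 2.3339.
I(U;V) = 0.9815 + 1.4241 − 2.3339 = 0.072 bits.

0.072 bits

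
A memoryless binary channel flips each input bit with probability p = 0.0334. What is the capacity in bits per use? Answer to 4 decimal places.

0.7888 bits

Binary symmetric channel: C = 1 − h₂(ε) where h₂ is the binary entropy function.
h₂(0.0334) = −0.0334·log₂0.0334 − 0.9666·log₂0.9666 = 0.2112.
C = 1 − 0.2112 = 0.7888 bits per channel use.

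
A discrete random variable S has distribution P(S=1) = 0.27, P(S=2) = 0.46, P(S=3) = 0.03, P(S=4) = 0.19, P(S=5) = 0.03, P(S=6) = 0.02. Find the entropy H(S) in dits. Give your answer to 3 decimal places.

H(S) = −Σ p·log₁₀ p.
  −(0.27)·log₁₀(0.27) = 0.1535
  −(0.46)·log₁₀(0.46) = 0.1551
  −(0.03)·log₁₀(0.03) = 0.0457
  −(0.19)·log₁₀(0.19) = 0.1370
  −(0.03)·log₁₀(0.03) = 0.0457
  −(0.02)·log₁₀(0.02) = 0.0340
Sum: 0.1535 + 0.1551 + 0.0457 + 0.1370 + 0.0457 + 0.0340 = 0.571 dits.

0.571 dits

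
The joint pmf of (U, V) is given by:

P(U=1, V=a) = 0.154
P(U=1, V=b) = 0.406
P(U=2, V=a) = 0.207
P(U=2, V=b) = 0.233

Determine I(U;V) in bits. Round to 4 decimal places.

Marginals: p(U) = (0.5600, 0.4400), p(V) = (0.3610, 0.6390).
I(U;V) = H(U) + H(V) − H(U,V).
H(U) = 0.9896, H(V) = 0.9435, H(U,V) = 1.9037.
I(U;V) = 0.9896 + 0.9435 − 1.9037 = 0.0294 bits.

0.0294 bits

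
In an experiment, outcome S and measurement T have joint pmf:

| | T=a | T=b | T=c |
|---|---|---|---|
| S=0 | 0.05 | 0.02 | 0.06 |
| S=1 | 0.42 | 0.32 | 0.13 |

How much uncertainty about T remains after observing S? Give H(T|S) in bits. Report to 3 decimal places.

1.449 bits

Chain rule: H(T|S) = H(S,T) − H(S).
Marginals: p(S) = (0.1300, 0.8700), p(T) = (0.4700, 0.3400, 0.1900).
H(S,T) = 2.0068 bits; H(S) = 0.5574 bits.
H(T|S) = 2.0068 − 0.5574 = 1.449 bits.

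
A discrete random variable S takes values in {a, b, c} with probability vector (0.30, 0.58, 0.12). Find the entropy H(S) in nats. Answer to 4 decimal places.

0.9316 nats

H(S) = −Σ p·ln p.
  −(0.30)·ln(0.30) = 0.36119
  −(0.58)·ln(0.58) = 0.31594
  −(0.12)·ln(0.12) = 0.25443
Sum: 0.36119 + 0.31594 + 0.25443 = 0.9316 nats.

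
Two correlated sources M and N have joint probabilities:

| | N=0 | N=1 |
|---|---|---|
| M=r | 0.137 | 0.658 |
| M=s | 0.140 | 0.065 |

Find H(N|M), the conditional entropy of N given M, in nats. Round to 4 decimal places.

Chain rule: H(N|M) = H(M,N) − H(M).
Marginals: p(M) = (0.7950, 0.2050), p(N) = (0.2770, 0.7230).
H(M,N) = 1.0007 nats; H(M) = 0.5073 nats.
H(N|M) = 1.0007 − 0.5073 = 0.4934 nats.

0.4934 nats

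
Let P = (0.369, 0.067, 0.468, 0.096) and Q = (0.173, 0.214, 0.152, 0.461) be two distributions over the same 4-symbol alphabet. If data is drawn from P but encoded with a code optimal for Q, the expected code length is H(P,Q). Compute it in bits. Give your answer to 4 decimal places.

H(P,Q) = −Σ p·log₂ q.
  −0.369·log₂(0.173) = 0.93400
  −0.067·log₂(0.214) = 0.14903
  −0.468·log₂(0.152) = 1.27196
  −0.096·log₂(0.461) = 0.10725
H(P,Q) = 2.4622 bits.

2.4622 bits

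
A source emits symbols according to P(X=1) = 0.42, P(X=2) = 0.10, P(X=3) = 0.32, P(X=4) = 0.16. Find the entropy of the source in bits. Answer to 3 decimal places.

H(X) = −Σ p·log₂ p.
  −(0.42)·log₂(0.42) = 0.5256
  −(0.10)·log₂(0.10) = 0.3322
  −(0.32)·log₂(0.32) = 0.5260
  −(0.16)·log₂(0.16) = 0.4230
Sum: 0.5256 + 0.3322 + 0.5260 + 0.4230 = 1.807 bits.

1.807 bits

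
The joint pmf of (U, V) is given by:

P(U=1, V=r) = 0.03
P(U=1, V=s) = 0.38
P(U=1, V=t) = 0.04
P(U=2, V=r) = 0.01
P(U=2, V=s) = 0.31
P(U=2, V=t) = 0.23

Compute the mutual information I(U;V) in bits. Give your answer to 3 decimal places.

0.112 bits

Marginals: p(U) = (0.4500, 0.5500), p(V) = (0.0400, 0.6900, 0.2700).
I(U;V) = H(U) + H(V) − H(U,V).
H(U) = 0.9928, H(V) = 1.0652, H(U,V) = 1.9459.
I(U;V) = 0.9928 + 1.0652 − 1.9459 = 0.112 bits.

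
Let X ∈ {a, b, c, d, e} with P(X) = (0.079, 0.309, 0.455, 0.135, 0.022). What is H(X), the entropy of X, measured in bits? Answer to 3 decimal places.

H(X) = −Σ p·log₂ p.
  −(0.079)·log₂(0.079) = 0.2893
  −(0.309)·log₂(0.309) = 0.5235
  −(0.455)·log₂(0.455) = 0.5169
  −(0.135)·log₂(0.135) = 0.3900
  −(0.022)·log₂(0.022) = 0.1211
Sum: 0.2893 + 0.5235 + 0.5169 + 0.3900 + 0.1211 = 1.841 bits.

1.841 bits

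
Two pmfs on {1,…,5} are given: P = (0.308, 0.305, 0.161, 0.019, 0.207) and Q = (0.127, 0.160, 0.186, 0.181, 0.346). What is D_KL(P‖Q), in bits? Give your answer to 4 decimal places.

0.4288 bits

D(P‖Q) = Σ p·log₂(p/q).
  0.308·log₂(0.308/0.127) = 0.39366
  0.305·log₂(0.305/0.160) = 0.28387
  0.161·log₂(0.161/0.186) = -0.03353
  0.019·log₂(0.019/0.181) = -0.06179
  0.207·log₂(0.207/0.346) = -0.15342
D(P‖Q) = 0.4288 bits.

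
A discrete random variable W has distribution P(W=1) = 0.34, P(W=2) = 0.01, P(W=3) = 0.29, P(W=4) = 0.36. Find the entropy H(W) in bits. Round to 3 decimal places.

H(W) = −Σ p·log₂ p.
  −(0.34)·log₂(0.34) = 0.5292
  −(0.01)·log₂(0.01) = 0.0664
  −(0.29)·log₂(0.29) = 0.5179
  −(0.36)·log₂(0.36) = 0.5306
Sum: 0.5292 + 0.0664 + 0.5179 + 0.5306 = 1.644 bits.

1.644 bits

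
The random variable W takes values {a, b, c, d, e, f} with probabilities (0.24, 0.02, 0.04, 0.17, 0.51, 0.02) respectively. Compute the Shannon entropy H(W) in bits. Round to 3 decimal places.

H(W) = −Σ p·log₂ p.
  −(0.24)·log₂(0.24) = 0.4941
  −(0.02)·log₂(0.02) = 0.1129
  −(0.04)·log₂(0.04) = 0.1858
  −(0.17)·log₂(0.17) = 0.4346
  −(0.51)·log₂(0.51) = 0.4954
  −(0.02)·log₂(0.02) = 0.1129
Sum: 0.4941 + 0.1129 + 0.1858 + 0.4346 + 0.4954 + 0.1129 = 1.836 bits.

1.836 bits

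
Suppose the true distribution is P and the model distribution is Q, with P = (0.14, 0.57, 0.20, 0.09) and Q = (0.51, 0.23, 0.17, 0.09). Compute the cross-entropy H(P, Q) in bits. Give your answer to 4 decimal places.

2.1685 bits

H(P,Q) = −Σ p·log₂ q.
  −0.14·log₂(0.51) = 0.13600
  −0.57·log₂(0.23) = 1.20857
  −0.20·log₂(0.17) = 0.51128
  −0.09·log₂(0.09) = 0.31265
H(P,Q) = 2.1685 bits.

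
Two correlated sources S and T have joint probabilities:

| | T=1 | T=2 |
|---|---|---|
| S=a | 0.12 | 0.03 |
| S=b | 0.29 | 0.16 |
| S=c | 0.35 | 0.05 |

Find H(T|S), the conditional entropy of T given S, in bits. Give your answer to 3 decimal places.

0.748 bits

Chain rule: H(T|S) = H(S,T) − H(S).
Marginals: p(S) = (0.1500, 0.4500, 0.4000), p(T) = (0.7600, 0.2400).
H(S,T) = 2.2060 bits; H(S) = 1.4577 bits.
H(T|S) = 2.2060 − 1.4577 = 0.748 bits.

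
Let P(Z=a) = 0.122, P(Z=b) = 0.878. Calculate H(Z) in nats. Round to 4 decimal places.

H(Z) = −Σ p·ln p.
  −(0.122)·ln(0.122) = 0.25666
  −(0.878)·ln(0.878) = 0.11424
Sum: 0.25666 + 0.11424 = 0.3709 nats.

0.3709 nats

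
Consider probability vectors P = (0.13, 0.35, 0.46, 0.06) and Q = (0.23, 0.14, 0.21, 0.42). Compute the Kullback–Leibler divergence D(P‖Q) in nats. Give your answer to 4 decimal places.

D(P‖Q) = Σ p·ln(p/q).
  0.13·ln(0.13/0.23) = -0.07417
  0.35·ln(0.35/0.14) = 0.32070
  0.46·ln(0.46/0.21) = 0.36069
  0.06·ln(0.06/0.42) = -0.11675
D(P‖Q) = 0.4905 nats.

0.4905 nats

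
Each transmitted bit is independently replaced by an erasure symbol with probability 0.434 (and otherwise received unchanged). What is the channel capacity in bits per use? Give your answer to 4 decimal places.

Binary erasure channel: capacity C = 1 − ε.
C = 1 − 0.434 = 0.5660 bits per channel use.

0.5660 bits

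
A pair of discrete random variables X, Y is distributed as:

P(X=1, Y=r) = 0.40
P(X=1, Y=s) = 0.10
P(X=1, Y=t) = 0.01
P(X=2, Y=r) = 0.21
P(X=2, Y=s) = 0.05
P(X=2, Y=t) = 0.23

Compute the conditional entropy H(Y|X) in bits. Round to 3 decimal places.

1.104 bits

Chain rule: H(Y|X) = H(X,Y) − H(X).
Marginals: p(X) = (0.5100, 0.4900), p(Y) = (0.6100, 0.1500, 0.2400).
H(X,Y) = 2.1040 bits; H(X) = 0.9997 bits.
H(Y|X) = 2.1040 − 0.9997 = 1.104 bits.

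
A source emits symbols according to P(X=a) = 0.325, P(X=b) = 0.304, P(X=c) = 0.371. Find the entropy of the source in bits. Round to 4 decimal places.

H(X) = −Σ p·log₂ p.
  −(0.325)·log₂(0.325) = 0.52698
  −(0.304)·log₂(0.304) = 0.52223
  −(0.371)·log₂(0.371) = 0.53072
Sum: 0.52698 + 0.52223 + 0.53072 = 1.5799 bits.

1.5799 bits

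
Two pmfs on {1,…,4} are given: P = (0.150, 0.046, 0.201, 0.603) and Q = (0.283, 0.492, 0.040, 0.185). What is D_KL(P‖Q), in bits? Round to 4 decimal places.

1.2014 bits

D(P‖Q) = Σ p·log₂(p/q).
  0.150·log₂(0.150/0.283) = -0.13738
  0.046·log₂(0.046/0.492) = -0.15727
  0.201·log₂(0.201/0.040) = 0.46815
  0.603·log₂(0.603/0.185) = 1.02789
D(P‖Q) = 1.2014 bits.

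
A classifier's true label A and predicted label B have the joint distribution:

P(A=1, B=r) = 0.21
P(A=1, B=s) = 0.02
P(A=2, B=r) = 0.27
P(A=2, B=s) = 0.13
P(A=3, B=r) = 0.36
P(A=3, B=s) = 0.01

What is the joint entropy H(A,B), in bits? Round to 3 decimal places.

H(A,B) = −Σ p(x,y)·log₂ p(x,y) over all 6 cells.
  cell (1,r): −0.21·log₂0.21 = 0.4728
  cell (1,s): −0.02·log₂0.02 = 0.1129
  cell (2,r): −0.27·log₂0.27 = 0.5100
  cell (2,s): −0.13·log₂0.13 = 0.3826
  cell (3,r): −0.36·log₂0.36 = 0.5306
  cell (3,s): −0.01·log₂0.01 = 0.0664
Sum = 2.075 bits.

2.075 bits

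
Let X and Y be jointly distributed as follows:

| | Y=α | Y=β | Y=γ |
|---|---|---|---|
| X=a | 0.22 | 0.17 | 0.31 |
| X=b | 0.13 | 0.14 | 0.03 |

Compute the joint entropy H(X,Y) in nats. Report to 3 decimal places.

H(X,Y) = −Σ p(x,y)·ln p(x,y) over all 6 cells.
  cell (a,α): −0.22·ln0.22 = 0.3331
  cell (a,β): −0.17·ln0.17 = 0.3012
  cell (a,γ): −0.31·ln0.31 = 0.3631
  cell (b,α): −0.13·ln0.13 = 0.2652
  cell (b,β): −0.14·ln0.14 = 0.2753
  cell (b,γ): −0.03·ln0.03 = 0.1052
Sum = 1.643 nats.

1.643 nats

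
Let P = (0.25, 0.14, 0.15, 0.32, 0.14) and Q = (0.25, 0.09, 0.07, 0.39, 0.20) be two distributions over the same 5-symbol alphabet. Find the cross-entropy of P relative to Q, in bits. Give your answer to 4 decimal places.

2.3216 bits

H(P,Q) = −Σ p·log₂ q.
  −0.25·log₂(0.25) = 0.50000
  −0.14·log₂(0.09) = 0.48635
  −0.15·log₂(0.07) = 0.57548
  −0.32·log₂(0.39) = 0.43471
  −0.14·log₂(0.20) = 0.32507
H(P,Q) = 2.3216 bits.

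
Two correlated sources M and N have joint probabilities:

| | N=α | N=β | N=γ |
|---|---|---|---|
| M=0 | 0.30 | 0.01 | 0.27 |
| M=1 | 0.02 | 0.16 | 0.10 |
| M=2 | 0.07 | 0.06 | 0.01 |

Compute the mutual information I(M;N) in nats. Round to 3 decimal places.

Marginals: p(M) = (0.5800, 0.2800, 0.1400), p(N) = (0.3900, 0.2300, 0.3800).
I(M;N) = H(M) + H(N) − H(M,N).
H(M) = 0.9476, H(N) = 1.0729, H(M,N) = 1.7635.
I(M;N) = 0.9476 + 1.0729 − 1.7635 = 0.257 nats.

0.257 nats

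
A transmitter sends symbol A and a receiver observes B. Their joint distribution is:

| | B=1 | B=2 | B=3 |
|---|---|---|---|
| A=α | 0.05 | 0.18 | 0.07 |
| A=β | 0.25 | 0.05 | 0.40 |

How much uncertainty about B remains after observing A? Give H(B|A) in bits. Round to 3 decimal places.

1.294 bits

Marginals: p(A) = (0.3000, 0.7000), p(B) = (0.3000, 0.2300, 0.4700).
H(B|A) = Σ p(A) · H(B|A=·).
  A=α: p=0.3000, H(B|A=α) = 1.3629
  A=β: p=0.7000, H(B|A=β) = 1.2638
Weighted sum = 1.294 bits.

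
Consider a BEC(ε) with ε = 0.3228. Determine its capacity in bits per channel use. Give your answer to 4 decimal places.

Binary erasure channel: capacity C = 1 − ε.
C = 1 − 0.3228 = 0.6772 bits per channel use.

0.6772 bits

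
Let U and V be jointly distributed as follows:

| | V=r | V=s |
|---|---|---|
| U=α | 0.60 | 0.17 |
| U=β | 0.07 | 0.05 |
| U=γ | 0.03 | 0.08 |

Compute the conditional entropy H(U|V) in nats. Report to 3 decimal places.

Chain rule: H(U|V) = H(U,V) − H(V).
Marginals: p(U) = (0.7700, 0.1200, 0.1100), p(V) = (0.7000, 0.3000).
H(U,V) = 1.2509 nats; H(V) = 0.6109 nats.
H(U|V) = 1.2509 − 0.6109 = 0.640 nats.

0.640 nats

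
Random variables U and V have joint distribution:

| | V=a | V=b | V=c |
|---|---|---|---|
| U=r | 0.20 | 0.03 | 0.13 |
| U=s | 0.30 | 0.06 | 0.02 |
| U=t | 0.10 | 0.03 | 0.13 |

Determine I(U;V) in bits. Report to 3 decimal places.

Marginals: p(U) = (0.3600, 0.3800, 0.2600), p(V) = (0.6000, 0.1200, 0.2800).
I(U;V) = H(U) + H(V) − H(U,V).
H(U) = 1.5664, H(V) = 1.3235, H(U,V) = 2.7429.
I(U;V) = 1.5664 + 1.3235 − 2.7429 = 0.147 bits.

0.147 bits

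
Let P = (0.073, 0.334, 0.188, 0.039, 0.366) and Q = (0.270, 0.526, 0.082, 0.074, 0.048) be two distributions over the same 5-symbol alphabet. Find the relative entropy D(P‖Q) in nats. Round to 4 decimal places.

0.6273 nats

D(P‖Q) = Σ p·ln(p/q).
  0.073·ln(0.073/0.270) = -0.09548
  0.334·ln(0.334/0.526) = -0.15169
  0.188·ln(0.188/0.082) = 0.15599
  0.039·ln(0.039/0.074) = -0.02498
  0.366·ln(0.366/0.048) = 0.74350
D(P‖Q) = 0.6273 nats.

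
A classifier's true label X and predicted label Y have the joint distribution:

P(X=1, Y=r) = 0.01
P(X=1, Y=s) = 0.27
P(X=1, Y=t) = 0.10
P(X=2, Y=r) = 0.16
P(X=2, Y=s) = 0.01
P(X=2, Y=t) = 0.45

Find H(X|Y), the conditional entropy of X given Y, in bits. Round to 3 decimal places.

Marginals: p(X) = (0.3800, 0.6200), p(Y) = (0.1700, 0.2800, 0.5500).
H(X|Y) = Σ p(Y) · H(X|Y=·).
  Y=r: p=0.1700, H(X|Y=r) = 0.3228
  Y=s: p=0.2800, H(X|Y=s) = 0.2223
  Y=t: p=0.5500, H(X|Y=t) = 0.6840
Weighted sum = 0.493 bits.

0.493 bits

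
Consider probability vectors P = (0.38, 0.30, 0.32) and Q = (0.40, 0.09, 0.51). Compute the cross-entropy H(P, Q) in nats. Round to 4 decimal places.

1.2860 nats

H(P,Q) = −Σ p·ln q.
  −0.38·ln(0.40) = 0.34819
  −0.30·ln(0.09) = 0.72238
  −0.32·ln(0.51) = 0.21547
H(P,Q) = 1.2860 nats.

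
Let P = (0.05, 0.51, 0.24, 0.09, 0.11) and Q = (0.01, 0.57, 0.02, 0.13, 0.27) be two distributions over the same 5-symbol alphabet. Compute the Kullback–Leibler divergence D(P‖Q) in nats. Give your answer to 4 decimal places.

0.4883 nats

D(P‖Q) = Σ p·ln(p/q).
  0.05·ln(0.05/0.01) = 0.08047
  0.51·ln(0.51/0.57) = -0.05673
  0.24·ln(0.24/0.02) = 0.59638
  0.09·ln(0.09/0.13) = -0.03310
  0.11·ln(0.11/0.27) = -0.09877
D(P‖Q) = 0.4883 nats.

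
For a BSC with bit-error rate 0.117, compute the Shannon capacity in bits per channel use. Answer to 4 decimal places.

0.4793 bits

Binary symmetric channel: C = 1 − h₂(ε) where h₂ is the binary entropy function.
h₂(0.117) = −0.117·log₂0.117 − 0.883·log₂0.883 = 0.5207.
C = 1 − 0.5207 = 0.4793 bits per channel use.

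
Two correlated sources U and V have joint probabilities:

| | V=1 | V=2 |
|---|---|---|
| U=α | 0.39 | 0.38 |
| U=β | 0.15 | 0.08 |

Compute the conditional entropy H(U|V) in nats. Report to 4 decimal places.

Chain rule: H(U|V) = H(U,V) − H(V).
Marginals: p(U) = (0.7700, 0.2300), p(V) = (0.5400, 0.4600).
H(U,V) = 1.2215 nats; H(V) = 0.6899 nats.
H(U|V) = 1.2215 − 0.6899 = 0.5316 nats.

0.5316 nats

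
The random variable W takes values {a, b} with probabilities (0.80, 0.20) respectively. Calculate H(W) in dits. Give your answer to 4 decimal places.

0.2173 dits

H(W) = −Σ p·log₁₀ p.
  −(0.80)·log₁₀(0.80) = 0.07753
  −(0.20)·log₁₀(0.20) = 0.13979
Sum: 0.07753 + 0.13979 = 0.2173 dits.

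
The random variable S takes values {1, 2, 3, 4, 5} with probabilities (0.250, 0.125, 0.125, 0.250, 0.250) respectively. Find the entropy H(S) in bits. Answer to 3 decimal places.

2.250 bits

H(S) = −Σ p·log₂ p.
  −(0.250)·log₂(0.250) = 0.5000
  −(0.125)·log₂(0.125) = 0.3750
  −(0.125)·log₂(0.125) = 0.3750
  −(0.250)·log₂(0.250) = 0.5000
  −(0.250)·log₂(0.250) = 0.5000
Sum: 0.5000 + 0.3750 + 0.3750 + 0.5000 + 0.5000 = 2.250 bits.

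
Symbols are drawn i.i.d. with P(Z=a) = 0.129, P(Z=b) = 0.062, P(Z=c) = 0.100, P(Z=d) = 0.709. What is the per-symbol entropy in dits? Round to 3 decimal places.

0.395 dits

H(Z) = −Σ p·log₁₀ p.
  −(0.129)·log₁₀(0.129) = 0.1147
  −(0.062)·log₁₀(0.062) = 0.0749
  −(0.100)·log₁₀(0.100) = 0.1000
  −(0.709)·log₁₀(0.709) = 0.1059
Sum: 0.1147 + 0.0749 + 0.1000 + 0.1059 = 0.395 dits.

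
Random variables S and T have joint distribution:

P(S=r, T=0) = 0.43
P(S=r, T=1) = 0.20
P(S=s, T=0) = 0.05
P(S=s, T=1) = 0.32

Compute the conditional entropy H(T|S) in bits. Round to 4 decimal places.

0.7794 bits

Chain rule: H(T|S) = H(S,T) − H(S).
Marginals: p(S) = (0.6300, 0.3700), p(T) = (0.4800, 0.5200).
H(S,T) = 1.7301 bits; H(S) = 0.9507 bits.
H(T|S) = 1.7301 − 0.9507 = 0.7794 bits.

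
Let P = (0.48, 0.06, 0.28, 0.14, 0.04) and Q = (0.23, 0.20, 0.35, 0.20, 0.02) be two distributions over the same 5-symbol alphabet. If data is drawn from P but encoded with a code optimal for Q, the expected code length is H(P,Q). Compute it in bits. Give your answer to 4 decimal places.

2.1320 bits

H(P,Q) = −Σ p·log₂ q.
  −0.48·log₂(0.23) = 1.01774
  −0.06·log₂(0.20) = 0.13932
  −0.28·log₂(0.35) = 0.42408
  −0.14·log₂(0.20) = 0.32507
  −0.04·log₂(0.02) = 0.22575
H(P,Q) = 2.1320 bits.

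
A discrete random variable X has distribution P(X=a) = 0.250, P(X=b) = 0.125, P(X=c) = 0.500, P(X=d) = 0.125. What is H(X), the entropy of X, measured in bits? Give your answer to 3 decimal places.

1.750 bits

H(X) = −Σ p·log₂ p.
  −(0.250)·log₂(0.250) = 0.5000
  −(0.125)·log₂(0.125) = 0.3750
  −(0.500)·log₂(0.500) = 0.5000
  −(0.125)·log₂(0.125) = 0.3750
Sum: 0.5000 + 0.3750 + 0.5000 + 0.3750 = 1.750 bits.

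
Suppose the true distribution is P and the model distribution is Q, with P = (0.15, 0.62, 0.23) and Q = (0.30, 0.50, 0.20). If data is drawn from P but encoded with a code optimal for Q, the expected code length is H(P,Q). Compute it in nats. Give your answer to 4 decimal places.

H(P,Q) = −Σ p·ln q.
  −0.15·ln(0.30) = 0.18060
  −0.62·ln(0.50) = 0.42975
  −0.23·ln(0.20) = 0.37017
H(P,Q) = 0.9805 nats.

0.9805 nats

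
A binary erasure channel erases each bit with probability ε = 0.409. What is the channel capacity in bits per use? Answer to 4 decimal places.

0.5910 bits

Binary erasure channel: capacity C = 1 − ε.
C = 1 − 0.409 = 0.5910 bits per channel use.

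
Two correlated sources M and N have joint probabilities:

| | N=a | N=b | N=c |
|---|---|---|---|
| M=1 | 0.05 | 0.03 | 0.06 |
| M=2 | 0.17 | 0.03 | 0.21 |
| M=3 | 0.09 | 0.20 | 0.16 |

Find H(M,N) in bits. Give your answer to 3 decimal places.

2.871 bits

H(M,N) = −Σ p(x,y)·log₂ p(x,y) over all 9 cells.
  cell (1,a): −0.05·log₂0.05 = 0.2161
  cell (1,b): −0.03·log₂0.03 = 0.1518
  cell (1,c): −0.06·log₂0.06 = 0.2435
  cell (2,a): −0.17·log₂0.17 = 0.4346
  cell (2,b): −0.03·log₂0.03 = 0.1518
  cell (2,c): −0.21·log₂0.21 = 0.4728
  cell (3,a): −0.09·log₂0.09 = 0.3127
  cell (3,b): −0.20·log₂0.20 = 0.4644
  cell (3,c): −0.16·log₂0.16 = 0.4230
Sum = 2.871 bits.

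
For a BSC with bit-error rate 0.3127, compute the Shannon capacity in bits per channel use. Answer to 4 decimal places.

Binary symmetric channel: C = 1 − h₂(ε) where h₂ is the binary entropy function.
h₂(0.3127) = −0.3127·log₂0.3127 − 0.6873·log₂0.6873 = 0.8963.
C = 1 − 0.8963 = 0.1037 bits per channel use.

0.1037 bits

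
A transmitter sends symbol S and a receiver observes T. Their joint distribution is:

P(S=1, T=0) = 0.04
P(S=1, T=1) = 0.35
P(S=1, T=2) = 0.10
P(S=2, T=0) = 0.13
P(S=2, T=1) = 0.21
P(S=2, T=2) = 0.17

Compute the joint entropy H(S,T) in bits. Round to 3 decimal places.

2.338 bits

H(S,T) = −Σ p(x,y)·log₂ p(x,y) over all 6 cells.
  cell (1,0): −0.04·log₂0.04 = 0.1858
  cell (1,1): −0.35·log₂0.35 = 0.5301
  cell (1,2): −0.10·log₂0.10 = 0.3322
  cell (2,0): −0.13·log₂0.13 = 0.3826
  cell (2,1): −0.21·log₂0.21 = 0.4728
  cell (2,2): −0.17·log₂0.17 = 0.4346
Sum = 2.338 bits.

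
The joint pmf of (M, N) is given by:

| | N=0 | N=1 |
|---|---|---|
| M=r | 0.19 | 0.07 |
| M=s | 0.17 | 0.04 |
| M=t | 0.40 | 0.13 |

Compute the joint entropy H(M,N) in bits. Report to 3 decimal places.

2.256 bits

H(M,N) = −Σ p(x,y)·log₂ p(x,y) over all 6 cells.
  cell (r,0): −0.19·log₂0.19 = 0.4552
  cell (r,1): −0.07·log₂0.07 = 0.2686
  cell (s,0): −0.17·log₂0.17 = 0.4346
  cell (s,1): −0.04·log₂0.04 = 0.1858
  cell (t,0): −0.40·log₂0.40 = 0.5288
  cell (t,1): −0.13·log₂0.13 = 0.3826
Sum = 2.256 bits.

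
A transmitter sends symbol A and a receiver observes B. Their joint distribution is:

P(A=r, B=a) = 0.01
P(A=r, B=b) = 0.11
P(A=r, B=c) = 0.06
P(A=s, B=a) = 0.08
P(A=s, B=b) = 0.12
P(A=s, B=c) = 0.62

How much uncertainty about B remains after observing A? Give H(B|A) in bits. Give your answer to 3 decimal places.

1.066 bits

Chain rule: H(B|A) = H(A,B) − H(A).
Marginals: p(A) = (0.1800, 0.8200), p(B) = (0.0900, 0.2300, 0.6800).
H(A,B) = 1.7464 bits; H(A) = 0.6801 bits.
H(B|A) = 1.7464 − 0.6801 = 1.066 bits.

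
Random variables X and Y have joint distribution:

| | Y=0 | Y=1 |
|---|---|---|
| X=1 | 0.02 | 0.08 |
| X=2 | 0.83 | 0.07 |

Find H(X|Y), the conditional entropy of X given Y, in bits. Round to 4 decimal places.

Marginals: p(X) = (0.1000, 0.9000), p(Y) = (0.8500, 0.1500).
H(X|Y) = Σ p(Y) · H(X|Y=·).
  Y=0: p=0.8500, H(X|Y=0) = 0.1608
  Y=1: p=0.1500, H(X|Y=1) = 0.9968
Weighted sum = 0.2862 bits.

0.2862 bits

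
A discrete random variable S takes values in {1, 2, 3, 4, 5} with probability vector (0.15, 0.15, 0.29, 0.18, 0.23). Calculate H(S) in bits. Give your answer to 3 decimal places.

H(S) = −Σ p·log₂ p.
  −(0.15)·log₂(0.15) = 0.4105
  −(0.15)·log₂(0.15) = 0.4105
  −(0.29)·log₂(0.29) = 0.5179
  −(0.18)·log₂(0.18) = 0.4453
  −(0.23)·log₂(0.23) = 0.4877
Sum: 0.4105 + 0.4105 + 0.5179 + 0.4453 + 0.4877 = 2.272 bits.

2.272 bits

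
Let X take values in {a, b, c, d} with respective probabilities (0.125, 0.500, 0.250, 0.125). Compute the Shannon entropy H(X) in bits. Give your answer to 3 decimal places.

H(X) = −Σ p·log₂ p.
  −(0.125)·log₂(0.125) = 0.3750
  −(0.500)·log₂(0.500) = 0.5000
  −(0.250)·log₂(0.250) = 0.5000
  −(0.125)·log₂(0.125) = 0.3750
Sum: 0.3750 + 0.5000 + 0.5000 + 0.3750 = 1.750 bits.

1.750 bits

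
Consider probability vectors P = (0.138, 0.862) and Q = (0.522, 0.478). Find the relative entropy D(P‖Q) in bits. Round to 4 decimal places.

D(P‖Q) = Σ p·log₂(p/q).
  0.138·log₂(0.138/0.522) = -0.26487
  0.862·log₂(0.862/0.478) = 0.73328
D(P‖Q) = 0.4684 bits.

0.4684 bits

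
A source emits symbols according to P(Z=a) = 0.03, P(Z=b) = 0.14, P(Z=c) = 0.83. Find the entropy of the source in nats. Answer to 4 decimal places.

H(Z) = −Σ p·ln p.
  −(0.03)·ln(0.03) = 0.10520
  −(0.14)·ln(0.14) = 0.27526
  −(0.83)·ln(0.83) = 0.15465
Sum: 0.10520 + 0.27526 + 0.15465 = 0.5351 nats.

0.5351 nats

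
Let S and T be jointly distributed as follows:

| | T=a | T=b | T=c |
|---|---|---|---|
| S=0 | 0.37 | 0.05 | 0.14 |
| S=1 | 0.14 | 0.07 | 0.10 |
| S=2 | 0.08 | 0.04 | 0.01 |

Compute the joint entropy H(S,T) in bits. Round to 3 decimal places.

2.685 bits

H(S,T) = −Σ p(x,y)·log₂ p(x,y) over all 9 cells.
  cell (0,a): −0.37·log₂0.37 = 0.5307
  cell (0,b): −0.05·log₂0.05 = 0.2161
  cell (0,c): −0.14·log₂0.14 = 0.3971
  cell (1,a): −0.14·log₂0.14 = 0.3971
  cell (1,b): −0.07·log₂0.07 = 0.2686
  cell (1,c): −0.10·log₂0.10 = 0.3322
  cell (2,a): −0.08·log₂0.08 = 0.2915
  cell (2,b): −0.04·log₂0.04 = 0.1858
  cell (2,c): −0.01·log₂0.01 = 0.0664
Sum = 2.685 bits.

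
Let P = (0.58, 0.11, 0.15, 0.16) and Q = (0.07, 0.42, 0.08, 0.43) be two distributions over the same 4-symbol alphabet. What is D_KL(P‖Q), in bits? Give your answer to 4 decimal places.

D(P‖Q) = Σ p·log₂(p/q).
  0.58·log₂(0.58/0.07) = 1.76936
  0.11·log₂(0.11/0.42) = -0.21262
  0.15·log₂(0.15/0.08) = 0.13603
  0.16·log₂(0.16/0.43) = -0.22820
D(P‖Q) = 1.4646 bits.

1.4646 bits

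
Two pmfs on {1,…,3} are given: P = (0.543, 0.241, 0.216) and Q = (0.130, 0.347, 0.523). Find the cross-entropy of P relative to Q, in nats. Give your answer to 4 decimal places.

H(P,Q) = −Σ p·ln q.
  −0.543·ln(0.130) = 1.10784
  −0.241·ln(0.347) = 0.25508
  −0.216·ln(0.523) = 0.14001
H(P,Q) = 1.5029 nats.

1.5029 nats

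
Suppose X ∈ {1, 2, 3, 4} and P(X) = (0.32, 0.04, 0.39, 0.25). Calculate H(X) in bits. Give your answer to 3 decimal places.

1.742 bits

H(X) = −Σ p·log₂ p.
  −(0.32)·log₂(0.32) = 0.5260
  −(0.04)·log₂(0.04) = 0.1858
  −(0.39)·log₂(0.39) = 0.5298
  −(0.25)·log₂(0.25) = 0.5000
Sum: 0.5260 + 0.1858 + 0.5298 + 0.5000 = 1.742 bits.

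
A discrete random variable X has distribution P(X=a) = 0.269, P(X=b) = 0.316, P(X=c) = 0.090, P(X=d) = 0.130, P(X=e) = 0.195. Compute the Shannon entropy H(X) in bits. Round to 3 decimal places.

2.190 bits

H(X) = −Σ p·log₂ p.
  −(0.269)·log₂(0.269) = 0.5096
  −(0.316)·log₂(0.316) = 0.5252
  −(0.090)·log₂(0.090) = 0.3127
  −(0.130)·log₂(0.130) = 0.3826
  −(0.195)·log₂(0.195) = 0.4599
Sum: 0.5096 + 0.5252 + 0.3127 + 0.3826 + 0.4599 = 2.190 bits.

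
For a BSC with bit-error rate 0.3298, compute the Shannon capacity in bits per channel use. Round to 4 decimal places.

Binary symmetric channel: C = 1 − h₂(ε) where h₂ is the binary entropy function.
h₂(0.3298) = −0.3298·log₂0.3298 − 0.6702·log₂0.6702 = 0.9147.
C = 1 − 0.9147 = 0.0853 bits per channel use.

0.0853 bits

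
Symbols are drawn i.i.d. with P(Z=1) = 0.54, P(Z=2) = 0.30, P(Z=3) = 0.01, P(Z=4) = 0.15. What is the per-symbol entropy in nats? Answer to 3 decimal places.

H(Z) = −Σ p·ln p.
  −(0.54)·ln(0.54) = 0.3327
  −(0.30)·ln(0.30) = 0.3612
  −(0.01)·ln(0.01) = 0.0461
  −(0.15)·ln(0.15) = 0.2846
Sum: 0.3327 + 0.3612 + 0.0461 + 0.2846 = 1.025 nats.

1.025 nats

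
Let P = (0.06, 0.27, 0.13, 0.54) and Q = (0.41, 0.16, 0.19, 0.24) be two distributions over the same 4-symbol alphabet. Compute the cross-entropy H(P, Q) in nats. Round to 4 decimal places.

H(P,Q) = −Σ p·ln q.
  −0.06·ln(0.41) = 0.05350
  −0.27·ln(0.16) = 0.49480
  −0.13·ln(0.19) = 0.21590
  −0.54·ln(0.24) = 0.77064
H(P,Q) = 1.5348 nats.

1.5348 nats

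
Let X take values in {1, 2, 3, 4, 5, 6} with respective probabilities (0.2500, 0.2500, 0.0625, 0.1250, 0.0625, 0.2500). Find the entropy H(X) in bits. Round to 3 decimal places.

H(X) = −Σ p·log₂ p.
  −(0.2500)·log₂(0.2500) = 0.5000
  −(0.2500)·log₂(0.2500) = 0.5000
  −(0.0625)·log₂(0.0625) = 0.2500
  −(0.1250)·log₂(0.1250) = 0.3750
  −(0.0625)·log₂(0.0625) = 0.2500
  −(0.2500)·log₂(0.2500) = 0.5000
Sum: 0.5000 + 0.5000 + 0.2500 + 0.3750 + 0.2500 + 0.5000 = 2.375 bits.

2.375 bits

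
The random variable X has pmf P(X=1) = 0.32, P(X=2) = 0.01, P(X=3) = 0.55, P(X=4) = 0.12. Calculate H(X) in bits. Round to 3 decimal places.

1.434 bits

H(X) = −Σ p·log₂ p.
  −(0.32)·log₂(0.32) = 0.5260
  −(0.01)·log₂(0.01) = 0.0664
  −(0.55)·log₂(0.55) = 0.4744
  −(0.12)·log₂(0.12) = 0.3671
Sum: 0.5260 + 0.0664 + 0.4744 + 0.3671 = 1.434 bits.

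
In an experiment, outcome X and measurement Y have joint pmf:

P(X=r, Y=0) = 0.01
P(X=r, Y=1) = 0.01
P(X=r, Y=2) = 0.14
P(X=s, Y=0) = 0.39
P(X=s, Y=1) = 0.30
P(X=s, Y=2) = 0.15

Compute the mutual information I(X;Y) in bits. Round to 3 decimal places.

Marginals: p(X) = (0.1600, 0.8400), p(Y) = (0.4000, 0.3100, 0.2900).
I(X;Y) = Σ p(x,y)·log₂[p(x,y)/(p(x)p(y))].
  (r,0): 0.01·log₂(0.1562) = -0.0268
  (r,1): 0.01·log₂(0.2016) = -0.0231
  (r,2): 0.14·log₂(3.0172) = 0.2231
  (s,0): 0.39·log₂(1.1607) = 0.0839
  (s,1): 0.30·log₂(1.1521) = 0.0613
  (s,2): 0.15·log₂(0.6158) = -0.1049
Sum = 0.213 bits.

0.213 bits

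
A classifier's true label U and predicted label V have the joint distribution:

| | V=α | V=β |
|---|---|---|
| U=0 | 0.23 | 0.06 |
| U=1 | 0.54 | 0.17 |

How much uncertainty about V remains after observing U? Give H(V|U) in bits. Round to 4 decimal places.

Marginals: p(U) = (0.2900, 0.7100), p(V) = (0.7700, 0.2300).
H(V|U) = Σ p(U) · H(V|U=·).
  U=0: p=0.2900, H(V|U=0) = 0.7355
  U=1: p=0.7100, H(V|U=1) = 0.7941
Weighted sum = 0.7771 bits.

0.7771 bits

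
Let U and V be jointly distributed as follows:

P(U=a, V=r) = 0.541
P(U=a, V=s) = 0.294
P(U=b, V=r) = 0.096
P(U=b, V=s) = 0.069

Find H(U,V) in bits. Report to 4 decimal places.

1.5894 bits

H(U,V) = −Σ p(x,y)·log₂ p(x,y) over all 4 cells.
  cell (a,r): −0.541·log₂0.541 = 0.47949
  cell (a,s): −0.294·log₂0.294 = 0.51924
  cell (b,r): −0.096·log₂0.096 = 0.32456
  cell (b,s): −0.069·log₂0.069 = 0.26615
Sum = 1.5894 bits.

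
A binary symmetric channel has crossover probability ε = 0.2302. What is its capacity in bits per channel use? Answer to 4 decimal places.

Binary symmetric channel: C = 1 − h₂(ε) where h₂ is the binary entropy function.
h₂(0.2302) = −0.2302·log₂0.2302 − 0.7698·log₂0.7698 = 0.7784.
C = 1 − 0.7784 = 0.2216 bits per channel use.

0.2216 bits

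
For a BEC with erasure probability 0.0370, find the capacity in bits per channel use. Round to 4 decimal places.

Binary erasure channel: capacity C = 1 − ε.
C = 1 − 0.0370 = 0.9630 bits per channel use.

0.9630 bits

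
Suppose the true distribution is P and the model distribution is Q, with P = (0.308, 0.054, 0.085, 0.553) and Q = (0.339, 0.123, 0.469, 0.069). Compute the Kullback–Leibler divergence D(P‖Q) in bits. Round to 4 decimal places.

1.3443 bits

D(P‖Q) = Σ p·log₂(p/q).
  0.308·log₂(0.308/0.339) = -0.04261
  0.054·log₂(0.054/0.123) = -0.06413
  0.085·log₂(0.085/0.469) = -0.20944
  0.553·log₂(0.553/0.069) = 1.66044
D(P‖Q) = 1.3443 bits.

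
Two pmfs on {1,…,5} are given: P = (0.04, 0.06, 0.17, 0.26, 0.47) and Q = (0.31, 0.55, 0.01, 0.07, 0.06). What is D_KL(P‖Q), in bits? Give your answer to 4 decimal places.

D(P‖Q) = Σ p·log₂(p/q).
  0.04·log₂(0.04/0.31) = -0.11817
  0.06·log₂(0.06/0.55) = -0.19178
  0.17·log₂(0.17/0.01) = 0.69487
  0.26·log₂(0.26/0.07) = 0.49220
  0.47·log₂(0.47/0.06) = 1.39572
D(P‖Q) = 2.2728 bits.

2.2728 bits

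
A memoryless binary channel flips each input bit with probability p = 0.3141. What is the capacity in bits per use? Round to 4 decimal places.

Binary symmetric channel: C = 1 − h₂(ε) where h₂ is the binary entropy function.
h₂(0.3141) = −0.3141·log₂0.3141 − 0.6859·log₂0.6859 = 0.8978.
C = 1 − 0.8978 = 0.1022 bits per channel use.

0.1022 bits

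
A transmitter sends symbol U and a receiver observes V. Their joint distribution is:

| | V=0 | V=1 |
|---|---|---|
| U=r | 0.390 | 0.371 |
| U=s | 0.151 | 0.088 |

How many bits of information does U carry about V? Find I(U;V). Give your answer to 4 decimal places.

0.0076 bits

Marginals: p(U) = (0.7610, 0.2390), p(V) = (0.5410, 0.4590).
I(U;V) = Σ p(x,y)·log₂[p(x,y)/(p(x)p(y))].
  (r,0): 0.390·log₂(0.9473) = -0.03047
  (r,1): 0.371·log₂(1.0621) = 0.03226
  (s,0): 0.151·log₂(1.1678) = 0.03380
  (s,1): 0.088·log₂(0.8022) = -0.02798
Sum = 0.0076 bits.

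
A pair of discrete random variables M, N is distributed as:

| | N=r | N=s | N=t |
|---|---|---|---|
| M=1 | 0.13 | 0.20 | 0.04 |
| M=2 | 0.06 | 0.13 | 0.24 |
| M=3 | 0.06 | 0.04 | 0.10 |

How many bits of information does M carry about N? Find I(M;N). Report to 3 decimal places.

0.165 bits

Marginals: p(M) = (0.3700, 0.4300, 0.2000), p(N) = (0.2500, 0.3700, 0.3800).
I(M;N) = H(M) + H(N) − H(M,N).
H(M) = 1.5187, H(N) = 1.5612, H(M,N) = 2.9146.
I(M;N) = 1.5187 + 1.5612 − 2.9146 = 0.165 bits.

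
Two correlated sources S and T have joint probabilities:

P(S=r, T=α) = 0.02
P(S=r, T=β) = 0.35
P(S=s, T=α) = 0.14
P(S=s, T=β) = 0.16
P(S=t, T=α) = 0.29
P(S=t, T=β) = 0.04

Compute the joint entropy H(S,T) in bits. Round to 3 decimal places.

H(S,T) = −Σ p(x,y)·log₂ p(x,y) over all 6 cells.
  cell (r,α): −0.02·log₂0.02 = 0.1129
  cell (r,β): −0.35·log₂0.35 = 0.5301
  cell (s,α): −0.14·log₂0.14 = 0.3971
  cell (s,β): −0.16·log₂0.16 = 0.4230
  cell (t,α): −0.29·log₂0.29 = 0.5179
  cell (t,β): −0.04·log₂0.04 = 0.1858
Sum = 2.167 bits.

2.167 bits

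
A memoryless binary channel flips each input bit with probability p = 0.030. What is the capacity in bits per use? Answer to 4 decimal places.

Binary symmetric channel: C = 1 − h₂(ε) where h₂ is the binary entropy function.
h₂(0.030) = −0.030·log₂0.030 − 0.970·log₂0.970 = 0.1944.
C = 1 − 0.1944 = 0.8056 bits per channel use.

0.8056 bits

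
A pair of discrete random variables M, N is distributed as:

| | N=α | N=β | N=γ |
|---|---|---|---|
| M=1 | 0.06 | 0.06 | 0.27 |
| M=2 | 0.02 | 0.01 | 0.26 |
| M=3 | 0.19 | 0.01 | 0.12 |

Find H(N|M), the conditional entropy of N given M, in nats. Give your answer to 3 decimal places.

0.691 nats

Marginals: p(M) = (0.3900, 0.2900, 0.3200), p(N) = (0.2700, 0.0800, 0.6500).
H(N|M) = Σ p(M) · H(N|M=·).
  M=1: p=0.3900, H(N|M=1) = 0.8305
  M=2: p=0.2900, H(N|M=2) = 0.3984
  M=3: p=0.3200, H(N|M=3) = 0.7856
Weighted sum = 0.691 nats.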